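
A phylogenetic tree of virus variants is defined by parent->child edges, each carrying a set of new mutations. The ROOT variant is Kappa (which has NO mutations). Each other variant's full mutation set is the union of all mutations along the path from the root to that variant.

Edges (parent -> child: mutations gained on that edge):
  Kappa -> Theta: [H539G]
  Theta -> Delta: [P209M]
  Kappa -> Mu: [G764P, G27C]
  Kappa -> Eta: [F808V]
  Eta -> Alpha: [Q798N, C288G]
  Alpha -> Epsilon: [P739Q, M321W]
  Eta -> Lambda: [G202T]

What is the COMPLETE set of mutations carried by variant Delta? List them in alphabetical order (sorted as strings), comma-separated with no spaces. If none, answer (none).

Answer: H539G,P209M

Derivation:
At Kappa: gained [] -> total []
At Theta: gained ['H539G'] -> total ['H539G']
At Delta: gained ['P209M'] -> total ['H539G', 'P209M']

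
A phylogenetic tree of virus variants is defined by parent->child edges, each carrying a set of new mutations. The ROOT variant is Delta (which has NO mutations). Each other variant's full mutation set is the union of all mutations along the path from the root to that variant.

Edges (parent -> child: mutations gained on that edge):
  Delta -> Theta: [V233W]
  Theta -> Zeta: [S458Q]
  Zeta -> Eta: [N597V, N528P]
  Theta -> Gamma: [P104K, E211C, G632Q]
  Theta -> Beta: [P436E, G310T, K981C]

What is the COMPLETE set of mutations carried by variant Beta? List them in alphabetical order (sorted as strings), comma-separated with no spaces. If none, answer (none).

Answer: G310T,K981C,P436E,V233W

Derivation:
At Delta: gained [] -> total []
At Theta: gained ['V233W'] -> total ['V233W']
At Beta: gained ['P436E', 'G310T', 'K981C'] -> total ['G310T', 'K981C', 'P436E', 'V233W']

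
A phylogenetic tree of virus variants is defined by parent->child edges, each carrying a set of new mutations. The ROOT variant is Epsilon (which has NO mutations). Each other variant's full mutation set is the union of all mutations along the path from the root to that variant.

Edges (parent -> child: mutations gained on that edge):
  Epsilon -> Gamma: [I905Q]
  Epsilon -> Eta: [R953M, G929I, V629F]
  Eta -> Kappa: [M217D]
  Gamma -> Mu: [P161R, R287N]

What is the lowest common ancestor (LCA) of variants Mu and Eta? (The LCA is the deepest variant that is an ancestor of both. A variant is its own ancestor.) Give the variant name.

Path from root to Mu: Epsilon -> Gamma -> Mu
  ancestors of Mu: {Epsilon, Gamma, Mu}
Path from root to Eta: Epsilon -> Eta
  ancestors of Eta: {Epsilon, Eta}
Common ancestors: {Epsilon}
Walk up from Eta: Eta (not in ancestors of Mu), Epsilon (in ancestors of Mu)
Deepest common ancestor (LCA) = Epsilon

Answer: Epsilon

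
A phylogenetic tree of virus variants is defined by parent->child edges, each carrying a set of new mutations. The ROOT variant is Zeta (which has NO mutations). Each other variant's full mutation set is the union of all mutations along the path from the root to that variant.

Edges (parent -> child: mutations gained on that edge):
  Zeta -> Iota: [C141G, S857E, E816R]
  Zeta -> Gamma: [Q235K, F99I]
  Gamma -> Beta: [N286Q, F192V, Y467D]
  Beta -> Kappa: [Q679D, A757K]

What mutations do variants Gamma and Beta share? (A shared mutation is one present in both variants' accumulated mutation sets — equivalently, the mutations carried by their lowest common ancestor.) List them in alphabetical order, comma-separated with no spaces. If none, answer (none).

Answer: F99I,Q235K

Derivation:
Accumulating mutations along path to Gamma:
  At Zeta: gained [] -> total []
  At Gamma: gained ['Q235K', 'F99I'] -> total ['F99I', 'Q235K']
Mutations(Gamma) = ['F99I', 'Q235K']
Accumulating mutations along path to Beta:
  At Zeta: gained [] -> total []
  At Gamma: gained ['Q235K', 'F99I'] -> total ['F99I', 'Q235K']
  At Beta: gained ['N286Q', 'F192V', 'Y467D'] -> total ['F192V', 'F99I', 'N286Q', 'Q235K', 'Y467D']
Mutations(Beta) = ['F192V', 'F99I', 'N286Q', 'Q235K', 'Y467D']
Intersection: ['F99I', 'Q235K'] ∩ ['F192V', 'F99I', 'N286Q', 'Q235K', 'Y467D'] = ['F99I', 'Q235K']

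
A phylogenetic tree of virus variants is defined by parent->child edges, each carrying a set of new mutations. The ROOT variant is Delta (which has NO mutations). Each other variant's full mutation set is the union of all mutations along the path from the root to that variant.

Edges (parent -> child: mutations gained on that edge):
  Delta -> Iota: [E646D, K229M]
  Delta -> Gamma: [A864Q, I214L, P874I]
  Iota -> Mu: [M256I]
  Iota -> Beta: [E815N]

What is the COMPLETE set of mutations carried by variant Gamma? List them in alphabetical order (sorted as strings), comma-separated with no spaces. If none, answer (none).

Answer: A864Q,I214L,P874I

Derivation:
At Delta: gained [] -> total []
At Gamma: gained ['A864Q', 'I214L', 'P874I'] -> total ['A864Q', 'I214L', 'P874I']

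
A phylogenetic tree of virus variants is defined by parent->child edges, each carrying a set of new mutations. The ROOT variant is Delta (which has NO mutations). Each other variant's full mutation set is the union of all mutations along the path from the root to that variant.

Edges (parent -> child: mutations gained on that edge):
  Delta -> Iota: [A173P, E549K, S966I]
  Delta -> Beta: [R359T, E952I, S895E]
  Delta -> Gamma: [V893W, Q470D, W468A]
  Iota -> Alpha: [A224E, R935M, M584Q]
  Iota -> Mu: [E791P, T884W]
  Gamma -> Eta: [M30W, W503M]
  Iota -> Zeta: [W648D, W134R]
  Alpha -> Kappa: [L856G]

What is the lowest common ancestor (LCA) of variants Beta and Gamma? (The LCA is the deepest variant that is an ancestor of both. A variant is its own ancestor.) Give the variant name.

Answer: Delta

Derivation:
Path from root to Beta: Delta -> Beta
  ancestors of Beta: {Delta, Beta}
Path from root to Gamma: Delta -> Gamma
  ancestors of Gamma: {Delta, Gamma}
Common ancestors: {Delta}
Walk up from Gamma: Gamma (not in ancestors of Beta), Delta (in ancestors of Beta)
Deepest common ancestor (LCA) = Delta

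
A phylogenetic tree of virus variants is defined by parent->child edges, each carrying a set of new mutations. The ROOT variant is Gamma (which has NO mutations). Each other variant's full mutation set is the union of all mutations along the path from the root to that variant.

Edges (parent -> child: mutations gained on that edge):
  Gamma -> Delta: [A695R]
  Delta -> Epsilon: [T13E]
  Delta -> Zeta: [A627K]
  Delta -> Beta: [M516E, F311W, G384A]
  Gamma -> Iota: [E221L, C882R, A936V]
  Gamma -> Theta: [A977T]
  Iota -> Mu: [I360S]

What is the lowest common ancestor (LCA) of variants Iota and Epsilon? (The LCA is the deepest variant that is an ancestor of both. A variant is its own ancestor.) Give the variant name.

Answer: Gamma

Derivation:
Path from root to Iota: Gamma -> Iota
  ancestors of Iota: {Gamma, Iota}
Path from root to Epsilon: Gamma -> Delta -> Epsilon
  ancestors of Epsilon: {Gamma, Delta, Epsilon}
Common ancestors: {Gamma}
Walk up from Epsilon: Epsilon (not in ancestors of Iota), Delta (not in ancestors of Iota), Gamma (in ancestors of Iota)
Deepest common ancestor (LCA) = Gamma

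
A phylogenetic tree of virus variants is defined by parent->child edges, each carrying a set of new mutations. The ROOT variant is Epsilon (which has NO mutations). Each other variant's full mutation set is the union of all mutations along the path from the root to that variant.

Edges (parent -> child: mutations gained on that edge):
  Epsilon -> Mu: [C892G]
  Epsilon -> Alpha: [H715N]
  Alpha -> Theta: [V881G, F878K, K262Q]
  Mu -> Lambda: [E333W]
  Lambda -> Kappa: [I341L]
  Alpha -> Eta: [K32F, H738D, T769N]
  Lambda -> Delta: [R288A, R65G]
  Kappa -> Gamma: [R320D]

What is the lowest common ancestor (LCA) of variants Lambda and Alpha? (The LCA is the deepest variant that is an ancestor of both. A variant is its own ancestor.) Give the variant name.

Path from root to Lambda: Epsilon -> Mu -> Lambda
  ancestors of Lambda: {Epsilon, Mu, Lambda}
Path from root to Alpha: Epsilon -> Alpha
  ancestors of Alpha: {Epsilon, Alpha}
Common ancestors: {Epsilon}
Walk up from Alpha: Alpha (not in ancestors of Lambda), Epsilon (in ancestors of Lambda)
Deepest common ancestor (LCA) = Epsilon

Answer: Epsilon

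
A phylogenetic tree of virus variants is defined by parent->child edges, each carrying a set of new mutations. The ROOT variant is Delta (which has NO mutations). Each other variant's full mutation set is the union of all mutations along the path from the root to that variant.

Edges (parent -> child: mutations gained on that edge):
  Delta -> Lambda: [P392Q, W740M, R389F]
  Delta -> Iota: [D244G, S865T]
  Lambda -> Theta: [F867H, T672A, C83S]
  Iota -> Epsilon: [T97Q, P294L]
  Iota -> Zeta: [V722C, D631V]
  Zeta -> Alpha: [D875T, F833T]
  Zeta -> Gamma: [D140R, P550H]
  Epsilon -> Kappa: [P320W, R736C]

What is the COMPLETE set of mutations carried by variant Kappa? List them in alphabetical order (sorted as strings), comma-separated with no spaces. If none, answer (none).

Answer: D244G,P294L,P320W,R736C,S865T,T97Q

Derivation:
At Delta: gained [] -> total []
At Iota: gained ['D244G', 'S865T'] -> total ['D244G', 'S865T']
At Epsilon: gained ['T97Q', 'P294L'] -> total ['D244G', 'P294L', 'S865T', 'T97Q']
At Kappa: gained ['P320W', 'R736C'] -> total ['D244G', 'P294L', 'P320W', 'R736C', 'S865T', 'T97Q']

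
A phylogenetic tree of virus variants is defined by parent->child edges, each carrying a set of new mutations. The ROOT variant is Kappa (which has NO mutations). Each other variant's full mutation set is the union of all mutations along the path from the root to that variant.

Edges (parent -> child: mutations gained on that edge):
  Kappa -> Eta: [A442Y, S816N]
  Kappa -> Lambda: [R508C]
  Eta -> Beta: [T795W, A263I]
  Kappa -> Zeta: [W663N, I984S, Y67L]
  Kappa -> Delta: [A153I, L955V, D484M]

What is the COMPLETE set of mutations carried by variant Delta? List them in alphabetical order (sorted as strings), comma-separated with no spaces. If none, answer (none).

Answer: A153I,D484M,L955V

Derivation:
At Kappa: gained [] -> total []
At Delta: gained ['A153I', 'L955V', 'D484M'] -> total ['A153I', 'D484M', 'L955V']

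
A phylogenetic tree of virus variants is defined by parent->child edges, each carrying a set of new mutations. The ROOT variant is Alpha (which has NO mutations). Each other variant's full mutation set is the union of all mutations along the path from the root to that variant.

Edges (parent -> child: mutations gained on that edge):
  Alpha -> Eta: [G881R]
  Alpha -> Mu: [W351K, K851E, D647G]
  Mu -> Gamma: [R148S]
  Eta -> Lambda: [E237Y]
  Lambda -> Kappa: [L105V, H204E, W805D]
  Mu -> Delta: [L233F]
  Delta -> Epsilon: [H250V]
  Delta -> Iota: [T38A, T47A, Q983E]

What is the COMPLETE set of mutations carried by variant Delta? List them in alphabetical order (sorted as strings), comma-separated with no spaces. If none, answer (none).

Answer: D647G,K851E,L233F,W351K

Derivation:
At Alpha: gained [] -> total []
At Mu: gained ['W351K', 'K851E', 'D647G'] -> total ['D647G', 'K851E', 'W351K']
At Delta: gained ['L233F'] -> total ['D647G', 'K851E', 'L233F', 'W351K']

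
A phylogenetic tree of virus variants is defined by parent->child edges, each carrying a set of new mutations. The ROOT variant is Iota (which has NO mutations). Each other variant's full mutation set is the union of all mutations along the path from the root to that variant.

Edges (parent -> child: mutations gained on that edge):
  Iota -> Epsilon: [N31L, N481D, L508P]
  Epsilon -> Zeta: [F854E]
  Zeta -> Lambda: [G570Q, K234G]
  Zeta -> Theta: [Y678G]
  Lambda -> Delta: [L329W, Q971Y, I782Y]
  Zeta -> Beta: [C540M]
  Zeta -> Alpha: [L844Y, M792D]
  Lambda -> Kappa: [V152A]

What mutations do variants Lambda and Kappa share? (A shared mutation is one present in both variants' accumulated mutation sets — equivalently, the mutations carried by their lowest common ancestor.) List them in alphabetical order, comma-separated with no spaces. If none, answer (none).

Accumulating mutations along path to Lambda:
  At Iota: gained [] -> total []
  At Epsilon: gained ['N31L', 'N481D', 'L508P'] -> total ['L508P', 'N31L', 'N481D']
  At Zeta: gained ['F854E'] -> total ['F854E', 'L508P', 'N31L', 'N481D']
  At Lambda: gained ['G570Q', 'K234G'] -> total ['F854E', 'G570Q', 'K234G', 'L508P', 'N31L', 'N481D']
Mutations(Lambda) = ['F854E', 'G570Q', 'K234G', 'L508P', 'N31L', 'N481D']
Accumulating mutations along path to Kappa:
  At Iota: gained [] -> total []
  At Epsilon: gained ['N31L', 'N481D', 'L508P'] -> total ['L508P', 'N31L', 'N481D']
  At Zeta: gained ['F854E'] -> total ['F854E', 'L508P', 'N31L', 'N481D']
  At Lambda: gained ['G570Q', 'K234G'] -> total ['F854E', 'G570Q', 'K234G', 'L508P', 'N31L', 'N481D']
  At Kappa: gained ['V152A'] -> total ['F854E', 'G570Q', 'K234G', 'L508P', 'N31L', 'N481D', 'V152A']
Mutations(Kappa) = ['F854E', 'G570Q', 'K234G', 'L508P', 'N31L', 'N481D', 'V152A']
Intersection: ['F854E', 'G570Q', 'K234G', 'L508P', 'N31L', 'N481D'] ∩ ['F854E', 'G570Q', 'K234G', 'L508P', 'N31L', 'N481D', 'V152A'] = ['F854E', 'G570Q', 'K234G', 'L508P', 'N31L', 'N481D']

Answer: F854E,G570Q,K234G,L508P,N31L,N481D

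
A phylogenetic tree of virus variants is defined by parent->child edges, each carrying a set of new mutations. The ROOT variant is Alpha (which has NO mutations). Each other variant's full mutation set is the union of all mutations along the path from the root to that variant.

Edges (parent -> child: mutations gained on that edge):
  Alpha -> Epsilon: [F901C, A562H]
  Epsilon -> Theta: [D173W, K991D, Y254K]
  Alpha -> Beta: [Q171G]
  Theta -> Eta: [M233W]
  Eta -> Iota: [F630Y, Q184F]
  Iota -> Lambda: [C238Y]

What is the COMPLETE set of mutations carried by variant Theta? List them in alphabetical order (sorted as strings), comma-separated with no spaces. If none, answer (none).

At Alpha: gained [] -> total []
At Epsilon: gained ['F901C', 'A562H'] -> total ['A562H', 'F901C']
At Theta: gained ['D173W', 'K991D', 'Y254K'] -> total ['A562H', 'D173W', 'F901C', 'K991D', 'Y254K']

Answer: A562H,D173W,F901C,K991D,Y254K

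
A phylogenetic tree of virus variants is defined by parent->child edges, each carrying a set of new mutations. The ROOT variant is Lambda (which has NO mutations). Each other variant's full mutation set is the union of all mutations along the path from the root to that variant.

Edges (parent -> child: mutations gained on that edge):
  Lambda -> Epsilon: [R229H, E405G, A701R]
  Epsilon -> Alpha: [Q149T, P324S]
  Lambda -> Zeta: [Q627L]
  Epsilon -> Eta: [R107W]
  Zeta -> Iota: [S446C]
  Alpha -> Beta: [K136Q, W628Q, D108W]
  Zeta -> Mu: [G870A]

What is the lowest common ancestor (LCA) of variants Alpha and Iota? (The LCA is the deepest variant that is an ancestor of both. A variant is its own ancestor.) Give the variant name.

Answer: Lambda

Derivation:
Path from root to Alpha: Lambda -> Epsilon -> Alpha
  ancestors of Alpha: {Lambda, Epsilon, Alpha}
Path from root to Iota: Lambda -> Zeta -> Iota
  ancestors of Iota: {Lambda, Zeta, Iota}
Common ancestors: {Lambda}
Walk up from Iota: Iota (not in ancestors of Alpha), Zeta (not in ancestors of Alpha), Lambda (in ancestors of Alpha)
Deepest common ancestor (LCA) = Lambda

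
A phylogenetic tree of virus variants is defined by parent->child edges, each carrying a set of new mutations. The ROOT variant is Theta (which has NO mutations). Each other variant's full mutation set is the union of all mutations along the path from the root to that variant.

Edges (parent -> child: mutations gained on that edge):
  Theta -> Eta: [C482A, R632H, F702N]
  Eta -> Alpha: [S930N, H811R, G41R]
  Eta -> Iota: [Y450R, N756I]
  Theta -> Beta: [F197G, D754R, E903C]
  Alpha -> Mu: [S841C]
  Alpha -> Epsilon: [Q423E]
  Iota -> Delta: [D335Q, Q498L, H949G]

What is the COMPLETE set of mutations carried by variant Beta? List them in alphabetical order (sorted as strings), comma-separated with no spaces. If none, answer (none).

Answer: D754R,E903C,F197G

Derivation:
At Theta: gained [] -> total []
At Beta: gained ['F197G', 'D754R', 'E903C'] -> total ['D754R', 'E903C', 'F197G']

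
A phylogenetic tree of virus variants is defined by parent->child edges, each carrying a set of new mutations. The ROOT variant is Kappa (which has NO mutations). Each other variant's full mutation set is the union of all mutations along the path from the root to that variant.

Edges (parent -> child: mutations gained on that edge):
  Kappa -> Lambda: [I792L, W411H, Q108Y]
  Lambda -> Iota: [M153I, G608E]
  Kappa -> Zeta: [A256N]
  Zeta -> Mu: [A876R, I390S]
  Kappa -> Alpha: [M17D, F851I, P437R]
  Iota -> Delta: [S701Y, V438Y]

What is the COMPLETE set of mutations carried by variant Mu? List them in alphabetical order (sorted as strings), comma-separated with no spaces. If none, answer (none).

At Kappa: gained [] -> total []
At Zeta: gained ['A256N'] -> total ['A256N']
At Mu: gained ['A876R', 'I390S'] -> total ['A256N', 'A876R', 'I390S']

Answer: A256N,A876R,I390S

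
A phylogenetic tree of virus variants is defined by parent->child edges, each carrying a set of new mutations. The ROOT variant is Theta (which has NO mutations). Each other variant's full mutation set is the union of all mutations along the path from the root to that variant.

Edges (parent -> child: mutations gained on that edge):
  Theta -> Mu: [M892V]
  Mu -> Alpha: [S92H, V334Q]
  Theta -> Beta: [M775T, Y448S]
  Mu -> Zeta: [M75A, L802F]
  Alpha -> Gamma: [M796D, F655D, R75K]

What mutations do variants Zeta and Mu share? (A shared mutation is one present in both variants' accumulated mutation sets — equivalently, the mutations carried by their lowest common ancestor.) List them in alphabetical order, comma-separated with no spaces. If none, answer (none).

Answer: M892V

Derivation:
Accumulating mutations along path to Zeta:
  At Theta: gained [] -> total []
  At Mu: gained ['M892V'] -> total ['M892V']
  At Zeta: gained ['M75A', 'L802F'] -> total ['L802F', 'M75A', 'M892V']
Mutations(Zeta) = ['L802F', 'M75A', 'M892V']
Accumulating mutations along path to Mu:
  At Theta: gained [] -> total []
  At Mu: gained ['M892V'] -> total ['M892V']
Mutations(Mu) = ['M892V']
Intersection: ['L802F', 'M75A', 'M892V'] ∩ ['M892V'] = ['M892V']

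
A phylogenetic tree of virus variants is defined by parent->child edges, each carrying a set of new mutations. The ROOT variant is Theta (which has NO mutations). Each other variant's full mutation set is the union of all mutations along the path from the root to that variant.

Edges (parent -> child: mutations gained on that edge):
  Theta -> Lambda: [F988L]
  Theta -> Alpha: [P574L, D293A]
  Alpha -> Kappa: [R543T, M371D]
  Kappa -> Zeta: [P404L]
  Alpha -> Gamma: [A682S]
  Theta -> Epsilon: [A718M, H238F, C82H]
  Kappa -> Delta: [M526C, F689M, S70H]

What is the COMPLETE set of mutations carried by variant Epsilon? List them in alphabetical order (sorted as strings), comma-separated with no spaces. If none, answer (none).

At Theta: gained [] -> total []
At Epsilon: gained ['A718M', 'H238F', 'C82H'] -> total ['A718M', 'C82H', 'H238F']

Answer: A718M,C82H,H238F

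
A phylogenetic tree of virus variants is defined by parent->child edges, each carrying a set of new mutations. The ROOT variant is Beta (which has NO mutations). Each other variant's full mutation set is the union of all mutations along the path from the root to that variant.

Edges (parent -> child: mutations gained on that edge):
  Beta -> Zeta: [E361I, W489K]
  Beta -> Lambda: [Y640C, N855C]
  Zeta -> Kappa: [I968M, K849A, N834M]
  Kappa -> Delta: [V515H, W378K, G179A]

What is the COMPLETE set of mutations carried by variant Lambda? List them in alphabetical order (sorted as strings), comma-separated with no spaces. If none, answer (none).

Answer: N855C,Y640C

Derivation:
At Beta: gained [] -> total []
At Lambda: gained ['Y640C', 'N855C'] -> total ['N855C', 'Y640C']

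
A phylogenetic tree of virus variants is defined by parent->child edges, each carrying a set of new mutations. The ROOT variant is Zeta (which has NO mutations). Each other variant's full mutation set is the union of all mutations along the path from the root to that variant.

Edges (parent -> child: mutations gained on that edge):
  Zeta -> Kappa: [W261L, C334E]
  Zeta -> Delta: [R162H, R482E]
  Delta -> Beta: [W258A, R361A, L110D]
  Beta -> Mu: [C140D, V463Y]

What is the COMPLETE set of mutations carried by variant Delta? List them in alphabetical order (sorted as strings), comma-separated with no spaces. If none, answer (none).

Answer: R162H,R482E

Derivation:
At Zeta: gained [] -> total []
At Delta: gained ['R162H', 'R482E'] -> total ['R162H', 'R482E']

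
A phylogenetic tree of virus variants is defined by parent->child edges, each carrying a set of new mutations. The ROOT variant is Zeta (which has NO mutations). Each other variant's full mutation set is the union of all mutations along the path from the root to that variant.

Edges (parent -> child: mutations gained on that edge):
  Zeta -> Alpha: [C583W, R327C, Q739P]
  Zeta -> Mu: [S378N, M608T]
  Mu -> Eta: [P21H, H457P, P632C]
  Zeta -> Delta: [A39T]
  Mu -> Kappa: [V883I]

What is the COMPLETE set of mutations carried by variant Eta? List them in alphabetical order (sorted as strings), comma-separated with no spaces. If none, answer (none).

Answer: H457P,M608T,P21H,P632C,S378N

Derivation:
At Zeta: gained [] -> total []
At Mu: gained ['S378N', 'M608T'] -> total ['M608T', 'S378N']
At Eta: gained ['P21H', 'H457P', 'P632C'] -> total ['H457P', 'M608T', 'P21H', 'P632C', 'S378N']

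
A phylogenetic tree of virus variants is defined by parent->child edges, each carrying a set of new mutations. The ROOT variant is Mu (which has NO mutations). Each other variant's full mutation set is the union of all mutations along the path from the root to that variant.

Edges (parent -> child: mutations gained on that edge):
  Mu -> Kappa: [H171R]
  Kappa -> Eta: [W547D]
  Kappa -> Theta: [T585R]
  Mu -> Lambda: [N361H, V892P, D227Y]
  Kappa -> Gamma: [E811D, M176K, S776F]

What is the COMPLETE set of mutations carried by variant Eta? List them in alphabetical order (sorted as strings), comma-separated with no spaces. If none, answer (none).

Answer: H171R,W547D

Derivation:
At Mu: gained [] -> total []
At Kappa: gained ['H171R'] -> total ['H171R']
At Eta: gained ['W547D'] -> total ['H171R', 'W547D']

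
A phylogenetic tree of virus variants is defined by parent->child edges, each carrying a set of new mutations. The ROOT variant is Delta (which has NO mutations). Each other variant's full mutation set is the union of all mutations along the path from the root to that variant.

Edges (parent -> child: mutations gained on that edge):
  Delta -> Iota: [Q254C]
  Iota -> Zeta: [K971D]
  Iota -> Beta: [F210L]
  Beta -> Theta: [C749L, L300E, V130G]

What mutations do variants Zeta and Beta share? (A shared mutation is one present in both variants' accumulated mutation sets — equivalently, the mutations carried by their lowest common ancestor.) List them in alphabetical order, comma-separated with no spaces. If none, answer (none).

Accumulating mutations along path to Zeta:
  At Delta: gained [] -> total []
  At Iota: gained ['Q254C'] -> total ['Q254C']
  At Zeta: gained ['K971D'] -> total ['K971D', 'Q254C']
Mutations(Zeta) = ['K971D', 'Q254C']
Accumulating mutations along path to Beta:
  At Delta: gained [] -> total []
  At Iota: gained ['Q254C'] -> total ['Q254C']
  At Beta: gained ['F210L'] -> total ['F210L', 'Q254C']
Mutations(Beta) = ['F210L', 'Q254C']
Intersection: ['K971D', 'Q254C'] ∩ ['F210L', 'Q254C'] = ['Q254C']

Answer: Q254C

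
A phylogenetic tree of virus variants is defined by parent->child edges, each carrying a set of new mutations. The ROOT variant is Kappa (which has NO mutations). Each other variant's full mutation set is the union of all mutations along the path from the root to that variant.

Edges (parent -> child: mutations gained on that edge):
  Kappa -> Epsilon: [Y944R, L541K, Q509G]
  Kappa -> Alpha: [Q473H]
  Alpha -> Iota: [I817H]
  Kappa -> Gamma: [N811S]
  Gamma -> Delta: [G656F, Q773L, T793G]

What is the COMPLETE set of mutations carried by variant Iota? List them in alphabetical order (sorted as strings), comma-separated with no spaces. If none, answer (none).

At Kappa: gained [] -> total []
At Alpha: gained ['Q473H'] -> total ['Q473H']
At Iota: gained ['I817H'] -> total ['I817H', 'Q473H']

Answer: I817H,Q473H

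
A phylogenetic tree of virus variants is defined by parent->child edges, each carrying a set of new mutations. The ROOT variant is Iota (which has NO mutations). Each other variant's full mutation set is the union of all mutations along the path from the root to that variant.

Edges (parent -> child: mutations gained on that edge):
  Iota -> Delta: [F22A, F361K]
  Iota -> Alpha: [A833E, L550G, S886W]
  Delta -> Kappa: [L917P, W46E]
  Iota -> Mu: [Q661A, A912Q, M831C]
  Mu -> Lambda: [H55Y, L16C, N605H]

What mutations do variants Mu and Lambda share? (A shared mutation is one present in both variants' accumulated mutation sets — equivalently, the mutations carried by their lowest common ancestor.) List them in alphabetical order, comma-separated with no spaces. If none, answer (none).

Accumulating mutations along path to Mu:
  At Iota: gained [] -> total []
  At Mu: gained ['Q661A', 'A912Q', 'M831C'] -> total ['A912Q', 'M831C', 'Q661A']
Mutations(Mu) = ['A912Q', 'M831C', 'Q661A']
Accumulating mutations along path to Lambda:
  At Iota: gained [] -> total []
  At Mu: gained ['Q661A', 'A912Q', 'M831C'] -> total ['A912Q', 'M831C', 'Q661A']
  At Lambda: gained ['H55Y', 'L16C', 'N605H'] -> total ['A912Q', 'H55Y', 'L16C', 'M831C', 'N605H', 'Q661A']
Mutations(Lambda) = ['A912Q', 'H55Y', 'L16C', 'M831C', 'N605H', 'Q661A']
Intersection: ['A912Q', 'M831C', 'Q661A'] ∩ ['A912Q', 'H55Y', 'L16C', 'M831C', 'N605H', 'Q661A'] = ['A912Q', 'M831C', 'Q661A']

Answer: A912Q,M831C,Q661A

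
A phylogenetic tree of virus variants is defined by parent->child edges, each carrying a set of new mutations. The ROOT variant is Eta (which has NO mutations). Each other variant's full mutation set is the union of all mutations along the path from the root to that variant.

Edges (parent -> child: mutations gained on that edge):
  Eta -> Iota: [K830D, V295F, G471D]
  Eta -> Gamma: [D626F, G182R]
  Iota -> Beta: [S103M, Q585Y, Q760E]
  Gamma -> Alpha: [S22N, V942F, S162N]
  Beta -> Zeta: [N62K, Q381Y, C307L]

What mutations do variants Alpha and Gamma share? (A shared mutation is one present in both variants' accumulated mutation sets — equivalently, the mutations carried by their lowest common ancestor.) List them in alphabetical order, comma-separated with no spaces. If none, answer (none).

Accumulating mutations along path to Alpha:
  At Eta: gained [] -> total []
  At Gamma: gained ['D626F', 'G182R'] -> total ['D626F', 'G182R']
  At Alpha: gained ['S22N', 'V942F', 'S162N'] -> total ['D626F', 'G182R', 'S162N', 'S22N', 'V942F']
Mutations(Alpha) = ['D626F', 'G182R', 'S162N', 'S22N', 'V942F']
Accumulating mutations along path to Gamma:
  At Eta: gained [] -> total []
  At Gamma: gained ['D626F', 'G182R'] -> total ['D626F', 'G182R']
Mutations(Gamma) = ['D626F', 'G182R']
Intersection: ['D626F', 'G182R', 'S162N', 'S22N', 'V942F'] ∩ ['D626F', 'G182R'] = ['D626F', 'G182R']

Answer: D626F,G182R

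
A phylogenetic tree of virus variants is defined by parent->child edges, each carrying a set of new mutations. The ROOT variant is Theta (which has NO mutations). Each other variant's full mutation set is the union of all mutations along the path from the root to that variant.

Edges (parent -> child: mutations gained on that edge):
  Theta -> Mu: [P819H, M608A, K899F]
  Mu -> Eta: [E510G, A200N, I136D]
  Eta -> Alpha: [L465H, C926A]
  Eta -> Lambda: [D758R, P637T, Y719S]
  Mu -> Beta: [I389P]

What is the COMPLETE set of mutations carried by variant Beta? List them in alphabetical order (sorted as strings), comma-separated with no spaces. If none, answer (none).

At Theta: gained [] -> total []
At Mu: gained ['P819H', 'M608A', 'K899F'] -> total ['K899F', 'M608A', 'P819H']
At Beta: gained ['I389P'] -> total ['I389P', 'K899F', 'M608A', 'P819H']

Answer: I389P,K899F,M608A,P819H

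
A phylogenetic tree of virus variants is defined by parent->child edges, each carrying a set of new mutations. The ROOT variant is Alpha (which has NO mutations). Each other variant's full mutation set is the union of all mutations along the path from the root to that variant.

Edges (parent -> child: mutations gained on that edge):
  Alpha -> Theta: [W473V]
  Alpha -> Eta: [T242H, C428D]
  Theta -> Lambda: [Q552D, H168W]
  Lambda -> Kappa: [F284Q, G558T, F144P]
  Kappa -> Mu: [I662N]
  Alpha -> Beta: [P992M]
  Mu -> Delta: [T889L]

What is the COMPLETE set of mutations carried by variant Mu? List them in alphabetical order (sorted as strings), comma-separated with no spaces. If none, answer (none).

At Alpha: gained [] -> total []
At Theta: gained ['W473V'] -> total ['W473V']
At Lambda: gained ['Q552D', 'H168W'] -> total ['H168W', 'Q552D', 'W473V']
At Kappa: gained ['F284Q', 'G558T', 'F144P'] -> total ['F144P', 'F284Q', 'G558T', 'H168W', 'Q552D', 'W473V']
At Mu: gained ['I662N'] -> total ['F144P', 'F284Q', 'G558T', 'H168W', 'I662N', 'Q552D', 'W473V']

Answer: F144P,F284Q,G558T,H168W,I662N,Q552D,W473V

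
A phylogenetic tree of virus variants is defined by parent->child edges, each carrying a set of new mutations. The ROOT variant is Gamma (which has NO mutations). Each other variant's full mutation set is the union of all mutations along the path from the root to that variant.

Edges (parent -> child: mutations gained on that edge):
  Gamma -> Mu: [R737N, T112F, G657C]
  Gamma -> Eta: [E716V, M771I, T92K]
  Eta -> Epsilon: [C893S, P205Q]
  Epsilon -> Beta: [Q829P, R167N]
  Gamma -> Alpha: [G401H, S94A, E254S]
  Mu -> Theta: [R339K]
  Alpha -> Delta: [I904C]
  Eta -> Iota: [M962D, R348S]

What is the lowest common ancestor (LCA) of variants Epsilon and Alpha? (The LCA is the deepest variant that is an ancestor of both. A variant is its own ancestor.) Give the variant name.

Path from root to Epsilon: Gamma -> Eta -> Epsilon
  ancestors of Epsilon: {Gamma, Eta, Epsilon}
Path from root to Alpha: Gamma -> Alpha
  ancestors of Alpha: {Gamma, Alpha}
Common ancestors: {Gamma}
Walk up from Alpha: Alpha (not in ancestors of Epsilon), Gamma (in ancestors of Epsilon)
Deepest common ancestor (LCA) = Gamma

Answer: Gamma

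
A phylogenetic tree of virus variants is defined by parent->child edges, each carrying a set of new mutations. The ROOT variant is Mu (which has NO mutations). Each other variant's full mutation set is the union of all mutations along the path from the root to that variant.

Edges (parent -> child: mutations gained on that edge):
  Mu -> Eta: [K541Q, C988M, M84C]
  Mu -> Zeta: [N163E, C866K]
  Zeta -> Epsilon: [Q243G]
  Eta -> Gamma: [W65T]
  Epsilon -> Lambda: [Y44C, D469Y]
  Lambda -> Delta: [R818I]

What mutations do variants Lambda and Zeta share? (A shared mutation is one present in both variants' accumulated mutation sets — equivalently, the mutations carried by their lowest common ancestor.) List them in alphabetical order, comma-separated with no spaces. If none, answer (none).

Answer: C866K,N163E

Derivation:
Accumulating mutations along path to Lambda:
  At Mu: gained [] -> total []
  At Zeta: gained ['N163E', 'C866K'] -> total ['C866K', 'N163E']
  At Epsilon: gained ['Q243G'] -> total ['C866K', 'N163E', 'Q243G']
  At Lambda: gained ['Y44C', 'D469Y'] -> total ['C866K', 'D469Y', 'N163E', 'Q243G', 'Y44C']
Mutations(Lambda) = ['C866K', 'D469Y', 'N163E', 'Q243G', 'Y44C']
Accumulating mutations along path to Zeta:
  At Mu: gained [] -> total []
  At Zeta: gained ['N163E', 'C866K'] -> total ['C866K', 'N163E']
Mutations(Zeta) = ['C866K', 'N163E']
Intersection: ['C866K', 'D469Y', 'N163E', 'Q243G', 'Y44C'] ∩ ['C866K', 'N163E'] = ['C866K', 'N163E']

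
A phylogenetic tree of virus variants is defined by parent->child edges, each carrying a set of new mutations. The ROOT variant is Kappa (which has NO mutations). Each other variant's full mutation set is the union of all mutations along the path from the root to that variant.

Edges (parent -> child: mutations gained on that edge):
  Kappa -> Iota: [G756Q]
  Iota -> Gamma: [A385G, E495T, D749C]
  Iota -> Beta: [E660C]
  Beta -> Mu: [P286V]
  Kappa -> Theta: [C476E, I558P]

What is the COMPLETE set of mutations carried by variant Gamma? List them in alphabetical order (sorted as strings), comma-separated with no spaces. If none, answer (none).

Answer: A385G,D749C,E495T,G756Q

Derivation:
At Kappa: gained [] -> total []
At Iota: gained ['G756Q'] -> total ['G756Q']
At Gamma: gained ['A385G', 'E495T', 'D749C'] -> total ['A385G', 'D749C', 'E495T', 'G756Q']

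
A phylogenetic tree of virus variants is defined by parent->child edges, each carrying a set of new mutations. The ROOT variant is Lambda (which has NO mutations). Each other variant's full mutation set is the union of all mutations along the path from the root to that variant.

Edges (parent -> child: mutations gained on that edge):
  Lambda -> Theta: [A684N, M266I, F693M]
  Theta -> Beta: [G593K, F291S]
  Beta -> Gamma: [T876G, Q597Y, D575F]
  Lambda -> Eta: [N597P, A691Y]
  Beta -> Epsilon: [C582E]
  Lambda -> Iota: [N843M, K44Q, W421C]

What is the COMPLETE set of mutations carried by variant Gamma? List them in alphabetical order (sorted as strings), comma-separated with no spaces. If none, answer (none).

Answer: A684N,D575F,F291S,F693M,G593K,M266I,Q597Y,T876G

Derivation:
At Lambda: gained [] -> total []
At Theta: gained ['A684N', 'M266I', 'F693M'] -> total ['A684N', 'F693M', 'M266I']
At Beta: gained ['G593K', 'F291S'] -> total ['A684N', 'F291S', 'F693M', 'G593K', 'M266I']
At Gamma: gained ['T876G', 'Q597Y', 'D575F'] -> total ['A684N', 'D575F', 'F291S', 'F693M', 'G593K', 'M266I', 'Q597Y', 'T876G']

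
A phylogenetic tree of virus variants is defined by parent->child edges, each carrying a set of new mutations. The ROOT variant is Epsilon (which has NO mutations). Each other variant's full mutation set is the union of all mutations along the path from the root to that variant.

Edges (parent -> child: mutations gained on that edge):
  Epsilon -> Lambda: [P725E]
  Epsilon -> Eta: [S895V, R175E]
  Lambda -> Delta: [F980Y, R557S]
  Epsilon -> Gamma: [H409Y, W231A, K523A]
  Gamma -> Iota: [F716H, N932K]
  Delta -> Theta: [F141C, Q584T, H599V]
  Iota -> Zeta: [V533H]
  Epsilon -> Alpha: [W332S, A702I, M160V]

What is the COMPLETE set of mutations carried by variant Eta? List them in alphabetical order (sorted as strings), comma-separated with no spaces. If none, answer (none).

Answer: R175E,S895V

Derivation:
At Epsilon: gained [] -> total []
At Eta: gained ['S895V', 'R175E'] -> total ['R175E', 'S895V']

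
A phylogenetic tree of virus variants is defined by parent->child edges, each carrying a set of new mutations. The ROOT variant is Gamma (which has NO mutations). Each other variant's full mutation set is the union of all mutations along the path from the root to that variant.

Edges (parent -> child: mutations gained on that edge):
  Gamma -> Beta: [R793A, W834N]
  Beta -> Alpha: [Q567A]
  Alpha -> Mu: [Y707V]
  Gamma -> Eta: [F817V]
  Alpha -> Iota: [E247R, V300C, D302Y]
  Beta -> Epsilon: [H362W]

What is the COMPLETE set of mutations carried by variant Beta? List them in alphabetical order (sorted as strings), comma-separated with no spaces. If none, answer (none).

At Gamma: gained [] -> total []
At Beta: gained ['R793A', 'W834N'] -> total ['R793A', 'W834N']

Answer: R793A,W834N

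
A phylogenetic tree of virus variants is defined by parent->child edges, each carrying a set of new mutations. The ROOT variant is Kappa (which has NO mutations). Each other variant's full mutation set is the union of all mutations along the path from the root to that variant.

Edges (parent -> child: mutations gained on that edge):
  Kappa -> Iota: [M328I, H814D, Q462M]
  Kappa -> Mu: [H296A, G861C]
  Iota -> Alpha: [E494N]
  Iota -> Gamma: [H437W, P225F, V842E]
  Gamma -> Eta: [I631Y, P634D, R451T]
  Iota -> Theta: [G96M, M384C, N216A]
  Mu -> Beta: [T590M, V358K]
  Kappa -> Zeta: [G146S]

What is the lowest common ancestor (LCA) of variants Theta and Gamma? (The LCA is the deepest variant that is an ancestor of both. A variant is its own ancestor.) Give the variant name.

Path from root to Theta: Kappa -> Iota -> Theta
  ancestors of Theta: {Kappa, Iota, Theta}
Path from root to Gamma: Kappa -> Iota -> Gamma
  ancestors of Gamma: {Kappa, Iota, Gamma}
Common ancestors: {Kappa, Iota}
Walk up from Gamma: Gamma (not in ancestors of Theta), Iota (in ancestors of Theta), Kappa (in ancestors of Theta)
Deepest common ancestor (LCA) = Iota

Answer: Iota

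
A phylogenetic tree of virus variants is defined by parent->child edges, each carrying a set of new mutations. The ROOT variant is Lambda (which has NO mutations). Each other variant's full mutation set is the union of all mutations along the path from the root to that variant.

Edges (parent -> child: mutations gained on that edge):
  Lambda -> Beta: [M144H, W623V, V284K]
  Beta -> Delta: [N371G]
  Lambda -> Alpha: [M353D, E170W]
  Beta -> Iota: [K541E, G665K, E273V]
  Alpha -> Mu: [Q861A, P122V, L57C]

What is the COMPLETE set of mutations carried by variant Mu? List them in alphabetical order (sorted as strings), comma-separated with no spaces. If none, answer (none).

At Lambda: gained [] -> total []
At Alpha: gained ['M353D', 'E170W'] -> total ['E170W', 'M353D']
At Mu: gained ['Q861A', 'P122V', 'L57C'] -> total ['E170W', 'L57C', 'M353D', 'P122V', 'Q861A']

Answer: E170W,L57C,M353D,P122V,Q861A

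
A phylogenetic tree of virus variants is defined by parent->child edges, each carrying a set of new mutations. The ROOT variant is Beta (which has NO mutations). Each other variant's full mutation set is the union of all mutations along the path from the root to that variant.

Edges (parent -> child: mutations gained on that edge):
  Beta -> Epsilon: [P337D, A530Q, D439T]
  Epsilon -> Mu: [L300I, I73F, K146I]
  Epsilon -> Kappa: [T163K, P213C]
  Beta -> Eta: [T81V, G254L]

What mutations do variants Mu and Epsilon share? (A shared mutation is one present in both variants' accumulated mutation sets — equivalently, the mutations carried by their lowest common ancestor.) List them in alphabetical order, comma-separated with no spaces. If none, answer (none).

Accumulating mutations along path to Mu:
  At Beta: gained [] -> total []
  At Epsilon: gained ['P337D', 'A530Q', 'D439T'] -> total ['A530Q', 'D439T', 'P337D']
  At Mu: gained ['L300I', 'I73F', 'K146I'] -> total ['A530Q', 'D439T', 'I73F', 'K146I', 'L300I', 'P337D']
Mutations(Mu) = ['A530Q', 'D439T', 'I73F', 'K146I', 'L300I', 'P337D']
Accumulating mutations along path to Epsilon:
  At Beta: gained [] -> total []
  At Epsilon: gained ['P337D', 'A530Q', 'D439T'] -> total ['A530Q', 'D439T', 'P337D']
Mutations(Epsilon) = ['A530Q', 'D439T', 'P337D']
Intersection: ['A530Q', 'D439T', 'I73F', 'K146I', 'L300I', 'P337D'] ∩ ['A530Q', 'D439T', 'P337D'] = ['A530Q', 'D439T', 'P337D']

Answer: A530Q,D439T,P337D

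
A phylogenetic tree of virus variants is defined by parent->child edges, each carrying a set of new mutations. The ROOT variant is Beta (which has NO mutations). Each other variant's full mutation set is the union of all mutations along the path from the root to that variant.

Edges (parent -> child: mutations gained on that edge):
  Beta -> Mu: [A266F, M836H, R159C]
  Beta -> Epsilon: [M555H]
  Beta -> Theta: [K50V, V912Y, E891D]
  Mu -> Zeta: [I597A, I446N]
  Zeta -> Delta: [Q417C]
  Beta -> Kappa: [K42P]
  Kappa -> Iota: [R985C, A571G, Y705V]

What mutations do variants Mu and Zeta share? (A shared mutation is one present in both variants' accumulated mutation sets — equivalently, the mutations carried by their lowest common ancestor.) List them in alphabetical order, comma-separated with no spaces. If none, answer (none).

Accumulating mutations along path to Mu:
  At Beta: gained [] -> total []
  At Mu: gained ['A266F', 'M836H', 'R159C'] -> total ['A266F', 'M836H', 'R159C']
Mutations(Mu) = ['A266F', 'M836H', 'R159C']
Accumulating mutations along path to Zeta:
  At Beta: gained [] -> total []
  At Mu: gained ['A266F', 'M836H', 'R159C'] -> total ['A266F', 'M836H', 'R159C']
  At Zeta: gained ['I597A', 'I446N'] -> total ['A266F', 'I446N', 'I597A', 'M836H', 'R159C']
Mutations(Zeta) = ['A266F', 'I446N', 'I597A', 'M836H', 'R159C']
Intersection: ['A266F', 'M836H', 'R159C'] ∩ ['A266F', 'I446N', 'I597A', 'M836H', 'R159C'] = ['A266F', 'M836H', 'R159C']

Answer: A266F,M836H,R159C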